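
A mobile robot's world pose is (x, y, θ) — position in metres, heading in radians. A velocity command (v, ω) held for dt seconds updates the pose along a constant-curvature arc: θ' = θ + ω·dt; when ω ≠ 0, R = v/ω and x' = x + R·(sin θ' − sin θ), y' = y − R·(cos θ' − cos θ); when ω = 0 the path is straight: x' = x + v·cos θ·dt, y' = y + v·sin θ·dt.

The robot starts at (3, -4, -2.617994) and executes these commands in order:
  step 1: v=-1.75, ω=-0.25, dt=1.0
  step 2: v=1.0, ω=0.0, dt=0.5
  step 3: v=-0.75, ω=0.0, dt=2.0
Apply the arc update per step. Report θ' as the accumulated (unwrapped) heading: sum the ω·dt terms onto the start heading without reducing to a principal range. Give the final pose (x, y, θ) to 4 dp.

step 1: θ'=-2.8680 (R=7.0000) → pose (4.6086, -3.3225, -2.8680)
step 2: θ'=-2.8680 (straight) → pose (4.1272, -3.4576, -2.8680)
step 3: θ'=-2.8680 (straight) → pose (5.5714, -3.0523, -2.8680)

(5.5714, -3.0523, -2.8680)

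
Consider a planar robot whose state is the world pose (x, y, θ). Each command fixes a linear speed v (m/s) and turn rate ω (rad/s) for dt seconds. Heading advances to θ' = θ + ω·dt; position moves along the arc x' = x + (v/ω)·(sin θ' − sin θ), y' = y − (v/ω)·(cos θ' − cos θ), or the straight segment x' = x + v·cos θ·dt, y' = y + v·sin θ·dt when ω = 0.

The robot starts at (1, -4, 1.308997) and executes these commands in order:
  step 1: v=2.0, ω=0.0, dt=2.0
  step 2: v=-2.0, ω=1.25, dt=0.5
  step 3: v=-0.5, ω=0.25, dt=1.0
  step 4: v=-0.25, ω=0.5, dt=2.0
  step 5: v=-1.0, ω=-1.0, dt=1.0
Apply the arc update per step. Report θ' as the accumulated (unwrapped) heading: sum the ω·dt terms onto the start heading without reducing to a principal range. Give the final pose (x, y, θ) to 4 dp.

(3.6093, -2.1947, 2.1840)

step 1: θ'=1.3090 (straight) → pose (2.0353, -0.1363, 1.3090)
step 2: θ'=1.9340 (R=-1.6000) → pose (2.0851, -1.1188, 1.9340)
step 3: θ'=2.1840 (R=-2.0000) → pose (2.3190, -1.5593, 2.1840)
step 4: θ'=3.1840 (R=-0.5000) → pose (2.7491, -1.7711, 3.1840)
step 5: θ'=2.1840 (R=1.0000) → pose (3.6093, -2.1947, 2.1840)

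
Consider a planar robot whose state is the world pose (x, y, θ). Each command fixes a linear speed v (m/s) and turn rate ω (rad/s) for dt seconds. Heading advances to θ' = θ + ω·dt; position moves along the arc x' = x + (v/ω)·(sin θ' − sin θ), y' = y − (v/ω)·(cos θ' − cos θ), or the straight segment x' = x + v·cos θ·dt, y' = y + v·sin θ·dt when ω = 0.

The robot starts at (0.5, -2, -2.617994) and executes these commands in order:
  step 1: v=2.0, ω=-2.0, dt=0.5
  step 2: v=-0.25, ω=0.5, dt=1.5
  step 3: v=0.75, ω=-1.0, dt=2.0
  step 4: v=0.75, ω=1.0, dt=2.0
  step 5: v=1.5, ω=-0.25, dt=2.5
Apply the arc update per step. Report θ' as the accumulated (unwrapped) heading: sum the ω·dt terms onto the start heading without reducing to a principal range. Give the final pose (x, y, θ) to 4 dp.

(-5.6678, -0.2395, -3.4930)

step 1: θ'=-3.6180 (R=-1.0000) → pose (-0.4586, -2.0226, -3.6180)
step 2: θ'=-2.8680 (R=-0.5000) → pose (-0.0942, -2.0597, -2.8680)
step 3: θ'=-4.8680 (R=-0.7500) → pose (-1.0378, -1.2214, -4.8680)
step 4: θ'=-2.8680 (R=0.7500) → pose (-1.9814, -0.3830, -2.8680)
step 5: θ'=-3.4930 (R=-6.0000) → pose (-5.6678, -0.2395, -3.4930)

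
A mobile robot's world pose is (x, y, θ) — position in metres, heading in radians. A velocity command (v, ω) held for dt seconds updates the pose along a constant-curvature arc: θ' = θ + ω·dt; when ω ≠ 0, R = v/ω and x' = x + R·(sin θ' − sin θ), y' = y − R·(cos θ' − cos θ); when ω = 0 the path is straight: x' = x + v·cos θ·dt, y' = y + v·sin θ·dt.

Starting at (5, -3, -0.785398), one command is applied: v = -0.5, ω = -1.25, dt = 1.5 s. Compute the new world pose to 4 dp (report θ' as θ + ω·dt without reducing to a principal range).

θ' = -0.7854 + -1.25·1.5 = -2.6604
R = v/ω = -0.5/-1.25 = 0.4000
x' = 5 + 0.4000·(sin -2.6604 − sin -0.7854) = 5.0977
y' = -3 − 0.4000·(cos -2.6604 − cos -0.7854) = -2.3626

(5.0977, -2.3626, -2.6604)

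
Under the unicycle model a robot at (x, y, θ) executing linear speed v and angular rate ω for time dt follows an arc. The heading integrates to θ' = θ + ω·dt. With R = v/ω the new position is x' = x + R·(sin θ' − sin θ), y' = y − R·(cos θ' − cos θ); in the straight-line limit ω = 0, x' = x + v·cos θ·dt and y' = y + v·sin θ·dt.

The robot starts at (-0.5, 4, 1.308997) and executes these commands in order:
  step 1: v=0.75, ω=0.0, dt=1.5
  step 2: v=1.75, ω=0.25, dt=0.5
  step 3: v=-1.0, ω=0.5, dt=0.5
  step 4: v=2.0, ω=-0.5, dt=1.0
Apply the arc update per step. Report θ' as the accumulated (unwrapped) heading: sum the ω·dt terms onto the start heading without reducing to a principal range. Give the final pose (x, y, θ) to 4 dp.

step 1: θ'=1.3090 (straight) → pose (-0.2088, 5.0867, 1.3090)
step 2: θ'=1.4340 (R=7.0000) → pose (-0.0357, 5.9438, 1.4340)
step 3: θ'=1.6840 (R=-2.0000) → pose (-0.0416, 5.4451, 1.6840)
step 4: θ'=1.1840 (R=-4.0000) → pose (0.2283, 7.4059, 1.1840)

(0.2283, 7.4059, 1.1840)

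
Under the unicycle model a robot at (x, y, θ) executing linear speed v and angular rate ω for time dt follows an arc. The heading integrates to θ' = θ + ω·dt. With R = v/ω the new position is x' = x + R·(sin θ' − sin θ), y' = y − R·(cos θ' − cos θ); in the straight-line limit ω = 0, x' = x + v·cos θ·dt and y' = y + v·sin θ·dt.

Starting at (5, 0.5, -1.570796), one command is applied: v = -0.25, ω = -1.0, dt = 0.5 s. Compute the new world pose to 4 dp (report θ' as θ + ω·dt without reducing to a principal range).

θ' = -1.5708 + -1.0·0.5 = -2.0708
R = v/ω = -0.25/-1.0 = 0.2500
x' = 5 + 0.2500·(sin -2.0708 − sin -1.5708) = 5.0306
y' = 0.5 − 0.2500·(cos -2.0708 − cos -1.5708) = 0.6199

(5.0306, 0.6199, -2.0708)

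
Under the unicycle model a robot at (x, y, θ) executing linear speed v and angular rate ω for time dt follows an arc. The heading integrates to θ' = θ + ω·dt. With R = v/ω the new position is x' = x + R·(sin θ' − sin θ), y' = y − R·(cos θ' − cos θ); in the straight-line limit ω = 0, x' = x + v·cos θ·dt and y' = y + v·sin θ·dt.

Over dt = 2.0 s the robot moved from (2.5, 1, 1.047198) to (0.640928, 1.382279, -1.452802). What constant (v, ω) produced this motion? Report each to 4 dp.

v = -1.2500, ω = -1.2500

Δθ = -1.452802 − 1.047198 = -2.500000
ω = Δθ/dt = -2.500000/2.0 = -1.2500
R = Δx/(sin θ' − sin θ) = 1.0000
v = R·ω = 1.0000·-1.2500 = -1.2500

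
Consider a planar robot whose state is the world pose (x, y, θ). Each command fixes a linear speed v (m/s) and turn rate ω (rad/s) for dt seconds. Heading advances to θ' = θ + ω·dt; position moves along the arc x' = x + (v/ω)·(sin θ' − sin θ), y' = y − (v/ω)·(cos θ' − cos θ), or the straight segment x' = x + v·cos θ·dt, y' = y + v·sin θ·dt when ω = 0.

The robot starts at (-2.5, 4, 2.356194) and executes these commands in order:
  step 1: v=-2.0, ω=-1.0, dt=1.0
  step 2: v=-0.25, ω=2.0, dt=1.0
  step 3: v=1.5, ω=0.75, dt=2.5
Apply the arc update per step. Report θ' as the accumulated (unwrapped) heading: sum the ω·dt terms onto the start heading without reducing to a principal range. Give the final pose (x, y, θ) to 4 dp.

step 1: θ'=1.3562 (R=2.0000) → pose (-1.9601, 2.1599, 1.3562)
step 2: θ'=3.3562 (R=-0.1250) → pose (-1.8113, 2.0111, 3.3562)
step 3: θ'=5.2312 (R=2.0000) → pose (-3.1222, -0.9347, 5.2312)

(-3.1222, -0.9347, 5.2312)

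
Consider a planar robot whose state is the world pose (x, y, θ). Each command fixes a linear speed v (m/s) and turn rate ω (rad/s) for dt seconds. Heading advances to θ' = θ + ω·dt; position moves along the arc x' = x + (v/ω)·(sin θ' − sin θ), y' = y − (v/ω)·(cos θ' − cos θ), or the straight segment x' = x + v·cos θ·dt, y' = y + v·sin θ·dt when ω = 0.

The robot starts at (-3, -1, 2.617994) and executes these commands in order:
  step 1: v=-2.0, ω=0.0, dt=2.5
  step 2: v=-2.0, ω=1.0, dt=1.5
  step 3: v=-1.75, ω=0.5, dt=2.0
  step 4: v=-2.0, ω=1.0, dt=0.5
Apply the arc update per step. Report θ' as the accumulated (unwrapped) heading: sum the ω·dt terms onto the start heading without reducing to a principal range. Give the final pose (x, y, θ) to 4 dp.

(3.7001, 1.2375, 5.6180)

step 1: θ'=2.6180 (straight) → pose (1.3301, -3.5000, 2.6180)
step 2: θ'=4.1180 (R=-2.0000) → pose (3.9871, -2.8880, 4.1180)
step 3: θ'=5.1180 (R=-3.5000) → pose (4.3034, 0.4531, 5.1180)
step 4: θ'=5.6180 (R=-2.0000) → pose (3.7001, 1.2375, 5.6180)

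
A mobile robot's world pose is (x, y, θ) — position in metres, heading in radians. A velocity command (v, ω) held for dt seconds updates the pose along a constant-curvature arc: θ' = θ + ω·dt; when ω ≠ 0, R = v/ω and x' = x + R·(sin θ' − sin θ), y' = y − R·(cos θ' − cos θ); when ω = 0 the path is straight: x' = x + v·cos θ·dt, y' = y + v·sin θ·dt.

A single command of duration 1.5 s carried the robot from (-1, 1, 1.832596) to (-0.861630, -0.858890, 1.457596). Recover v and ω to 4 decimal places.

v = -1.2500, ω = -0.2500

Δθ = 1.457596 − 1.832596 = -0.375000
ω = Δθ/dt = -0.375000/1.5 = -0.2500
R = −Δy/(cos θ' − cos θ) = 5.0000
v = R·ω = 5.0000·-0.2500 = -1.2500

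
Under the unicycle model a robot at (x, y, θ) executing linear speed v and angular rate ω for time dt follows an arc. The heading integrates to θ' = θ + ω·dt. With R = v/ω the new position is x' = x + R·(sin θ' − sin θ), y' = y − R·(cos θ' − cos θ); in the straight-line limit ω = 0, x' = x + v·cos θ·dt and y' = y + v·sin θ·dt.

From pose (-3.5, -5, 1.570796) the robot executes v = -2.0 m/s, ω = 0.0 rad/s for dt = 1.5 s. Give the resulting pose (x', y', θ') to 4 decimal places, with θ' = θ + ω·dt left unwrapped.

(-3.5000, -8.0000, 1.5708)

θ' = 1.5708 + 0.0·1.5 = 1.5708
ω = 0 → straight: x' = -3.5 + -2.0·cos(1.5708)·1.5 = -3.5000
y' = -5 + -2.0·sin(1.5708)·1.5 = -8.0000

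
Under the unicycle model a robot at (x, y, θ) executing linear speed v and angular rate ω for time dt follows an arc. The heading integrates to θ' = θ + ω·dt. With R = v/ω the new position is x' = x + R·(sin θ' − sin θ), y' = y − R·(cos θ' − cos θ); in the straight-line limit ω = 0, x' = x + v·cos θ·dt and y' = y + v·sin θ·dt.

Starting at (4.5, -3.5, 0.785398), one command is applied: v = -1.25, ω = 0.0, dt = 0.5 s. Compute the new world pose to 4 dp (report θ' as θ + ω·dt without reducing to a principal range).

(4.0581, -3.9419, 0.7854)

θ' = 0.7854 + 0.0·0.5 = 0.7854
ω = 0 → straight: x' = 4.5 + -1.25·cos(0.7854)·0.5 = 4.0581
y' = -3.5 + -1.25·sin(0.7854)·0.5 = -3.9419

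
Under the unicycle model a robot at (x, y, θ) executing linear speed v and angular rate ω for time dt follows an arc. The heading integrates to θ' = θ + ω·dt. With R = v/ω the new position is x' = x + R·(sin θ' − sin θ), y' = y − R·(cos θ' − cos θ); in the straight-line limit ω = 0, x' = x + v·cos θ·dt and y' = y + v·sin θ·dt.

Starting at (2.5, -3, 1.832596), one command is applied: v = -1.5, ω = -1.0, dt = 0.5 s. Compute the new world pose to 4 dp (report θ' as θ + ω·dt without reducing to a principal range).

(2.5088, -3.7422, 1.3326)

θ' = 1.8326 + -1.0·0.5 = 1.3326
R = v/ω = -1.5/-1.0 = 1.5000
x' = 2.5 + 1.5000·(sin 1.3326 − sin 1.8326) = 2.5088
y' = -3 − 1.5000·(cos 1.3326 − cos 1.8326) = -3.7422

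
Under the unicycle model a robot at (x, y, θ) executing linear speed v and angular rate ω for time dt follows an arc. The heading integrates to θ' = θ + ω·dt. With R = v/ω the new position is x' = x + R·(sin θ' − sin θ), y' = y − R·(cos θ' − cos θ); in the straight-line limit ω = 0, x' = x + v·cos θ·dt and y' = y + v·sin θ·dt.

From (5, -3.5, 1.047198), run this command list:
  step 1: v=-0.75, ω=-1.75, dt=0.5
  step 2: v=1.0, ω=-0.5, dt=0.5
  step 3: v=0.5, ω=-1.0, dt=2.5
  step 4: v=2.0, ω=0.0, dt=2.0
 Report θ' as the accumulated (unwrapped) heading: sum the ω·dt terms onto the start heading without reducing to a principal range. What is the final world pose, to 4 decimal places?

step 1: θ'=0.1722 (R=0.4286) → pose (4.7023, -3.7079, 0.1722)
step 2: θ'=-0.0778 (R=-2.0000) → pose (5.2004, -3.6844, -0.0778)
step 3: θ'=-2.5778 (R=-0.5000) → pose (5.4288, -4.6055, -2.5778)
step 4: θ'=-2.5778 (straight) → pose (2.0478, -6.7431, -2.5778)

(2.0478, -6.7431, -2.5778)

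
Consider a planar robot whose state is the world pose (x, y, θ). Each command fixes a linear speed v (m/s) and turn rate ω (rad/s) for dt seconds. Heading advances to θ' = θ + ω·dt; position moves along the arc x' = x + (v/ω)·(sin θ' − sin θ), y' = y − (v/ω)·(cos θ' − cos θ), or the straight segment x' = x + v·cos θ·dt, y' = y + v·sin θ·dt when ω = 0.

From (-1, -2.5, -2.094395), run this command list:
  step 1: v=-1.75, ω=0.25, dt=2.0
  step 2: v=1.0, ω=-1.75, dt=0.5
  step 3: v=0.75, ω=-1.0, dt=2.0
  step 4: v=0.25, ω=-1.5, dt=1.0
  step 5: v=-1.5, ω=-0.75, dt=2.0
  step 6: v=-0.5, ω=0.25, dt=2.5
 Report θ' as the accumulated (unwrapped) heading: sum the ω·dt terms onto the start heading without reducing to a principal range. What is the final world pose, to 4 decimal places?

step 1: θ'=-1.5944 (R=-7.0000) → pose (-0.0641, 0.8348, -1.5944)
step 2: θ'=-2.4694 (R=-0.5714) → pose (-0.2796, 0.4012, -2.4694)
step 3: θ'=-4.4694 (R=-0.7500) → pose (-1.4746, 0.8076, -4.4694)
step 4: θ'=-5.9694 (R=-0.1667) → pose (-1.3642, 1.0062, -5.9694)
step 5: θ'=-7.4694 (R=2.0000) → pose (-3.8355, 2.1582, -7.4694)
step 6: θ'=-6.8444 (R=-2.0000) → pose (-4.6250, 3.1011, -6.8444)

(-4.6250, 3.1011, -6.8444)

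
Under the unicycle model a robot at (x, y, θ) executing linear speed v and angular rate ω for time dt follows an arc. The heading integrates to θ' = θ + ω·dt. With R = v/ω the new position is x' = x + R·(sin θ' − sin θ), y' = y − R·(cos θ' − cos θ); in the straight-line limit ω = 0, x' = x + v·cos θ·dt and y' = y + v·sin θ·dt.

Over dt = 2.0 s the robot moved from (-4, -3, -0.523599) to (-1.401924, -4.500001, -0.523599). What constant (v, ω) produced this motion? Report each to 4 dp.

Δθ = -0.523599 − -0.523599 = 0.000000
ω = Δθ/dt = 0.000000/2.0 = 0.0000
ω = 0 → v = (Δx·cos θ + Δy·sin θ)/dt = 1.5000

v = 1.5000, ω = 0.0000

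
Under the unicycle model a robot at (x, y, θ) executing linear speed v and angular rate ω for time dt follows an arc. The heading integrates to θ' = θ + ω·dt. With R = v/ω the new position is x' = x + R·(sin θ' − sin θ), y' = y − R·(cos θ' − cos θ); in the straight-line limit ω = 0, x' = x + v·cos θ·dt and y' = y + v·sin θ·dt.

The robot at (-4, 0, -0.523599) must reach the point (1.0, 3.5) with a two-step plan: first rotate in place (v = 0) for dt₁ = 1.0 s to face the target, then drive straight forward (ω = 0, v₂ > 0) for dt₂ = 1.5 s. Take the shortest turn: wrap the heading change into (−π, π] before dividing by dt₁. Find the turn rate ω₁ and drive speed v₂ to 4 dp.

heading to target = atan2(3.5−0, 1−-4) = 0.6107
Δθ = wrap(0.6107 − -0.5236) = 1.1343; ω₁ = Δθ/dt₁ = 1.1343
distance = √((1−-4)² + (3.5−0)²) = 6.1033; v₂ = distance/dt₂ = 4.0689

ω₁ = 1.1343, v₂ = 4.0689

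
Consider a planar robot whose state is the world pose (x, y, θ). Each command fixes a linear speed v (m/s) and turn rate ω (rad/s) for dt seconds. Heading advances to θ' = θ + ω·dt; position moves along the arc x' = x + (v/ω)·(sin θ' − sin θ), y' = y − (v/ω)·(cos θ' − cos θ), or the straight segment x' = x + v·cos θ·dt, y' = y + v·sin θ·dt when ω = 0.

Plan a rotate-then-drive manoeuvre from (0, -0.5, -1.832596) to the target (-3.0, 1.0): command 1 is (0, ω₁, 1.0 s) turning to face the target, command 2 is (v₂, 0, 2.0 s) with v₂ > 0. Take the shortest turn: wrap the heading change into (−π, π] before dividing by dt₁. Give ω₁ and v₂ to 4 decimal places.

heading to target = atan2(1−-0.5, -3−0) = 2.6779
Δθ = wrap(2.6779 − -1.8326) = -1.7726; ω₁ = Δθ/dt₁ = -1.7726
distance = √((-3−0)² + (1−-0.5)²) = 3.3541; v₂ = distance/dt₂ = 1.6771

ω₁ = -1.7726, v₂ = 1.6771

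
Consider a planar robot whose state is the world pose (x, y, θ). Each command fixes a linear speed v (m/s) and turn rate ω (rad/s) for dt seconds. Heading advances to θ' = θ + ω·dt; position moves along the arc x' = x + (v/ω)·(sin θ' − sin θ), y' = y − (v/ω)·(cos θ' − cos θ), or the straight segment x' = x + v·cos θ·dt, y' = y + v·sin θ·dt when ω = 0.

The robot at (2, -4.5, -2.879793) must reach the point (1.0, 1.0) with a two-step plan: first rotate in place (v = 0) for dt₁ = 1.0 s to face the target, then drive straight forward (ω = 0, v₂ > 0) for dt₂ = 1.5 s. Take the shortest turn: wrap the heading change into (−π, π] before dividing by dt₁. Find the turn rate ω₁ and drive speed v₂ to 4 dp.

heading to target = atan2(1−-4.5, 1−2) = 1.7506
Δθ = wrap(1.7506 − -2.8798) = -1.6527; ω₁ = Δθ/dt₁ = -1.6527
distance = √((1−2)² + (1−-4.5)²) = 5.5902; v₂ = distance/dt₂ = 3.7268

ω₁ = -1.6527, v₂ = 3.7268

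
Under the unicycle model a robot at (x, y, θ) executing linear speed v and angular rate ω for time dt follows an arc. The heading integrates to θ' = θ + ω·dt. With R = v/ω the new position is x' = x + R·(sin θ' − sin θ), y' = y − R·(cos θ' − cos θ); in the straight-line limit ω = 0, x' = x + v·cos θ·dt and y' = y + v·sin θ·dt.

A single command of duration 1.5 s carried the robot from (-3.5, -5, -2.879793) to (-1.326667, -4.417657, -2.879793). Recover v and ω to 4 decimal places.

Δθ = -2.879793 − -2.879793 = 0.000000
ω = Δθ/dt = 0.000000/1.5 = 0.0000
ω = 0 → v = (Δx·cos θ + Δy·sin θ)/dt = -1.5000

v = -1.5000, ω = 0.0000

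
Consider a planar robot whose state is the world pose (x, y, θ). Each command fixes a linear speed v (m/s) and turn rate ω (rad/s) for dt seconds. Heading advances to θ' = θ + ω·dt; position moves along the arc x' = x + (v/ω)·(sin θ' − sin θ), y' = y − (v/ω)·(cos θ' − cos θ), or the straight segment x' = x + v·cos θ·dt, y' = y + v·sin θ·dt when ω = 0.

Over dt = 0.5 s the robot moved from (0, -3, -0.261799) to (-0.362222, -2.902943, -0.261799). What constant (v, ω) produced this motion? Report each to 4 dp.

v = -0.7500, ω = 0.0000

Δθ = -0.261799 − -0.261799 = 0.000000
ω = Δθ/dt = 0.000000/0.5 = 0.0000
ω = 0 → v = (Δx·cos θ + Δy·sin θ)/dt = -0.7500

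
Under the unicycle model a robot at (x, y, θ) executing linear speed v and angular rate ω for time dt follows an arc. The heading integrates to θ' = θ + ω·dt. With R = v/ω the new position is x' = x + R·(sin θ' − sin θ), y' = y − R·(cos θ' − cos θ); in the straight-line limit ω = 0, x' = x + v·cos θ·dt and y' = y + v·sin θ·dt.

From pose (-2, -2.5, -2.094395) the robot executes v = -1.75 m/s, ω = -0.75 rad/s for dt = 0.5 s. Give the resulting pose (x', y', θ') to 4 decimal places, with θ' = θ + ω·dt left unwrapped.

θ' = -2.0944 + -0.75·0.5 = -2.4694
R = v/ω = -1.75/-0.75 = 2.3333
x' = -2 + 2.3333·(sin -2.4694 − sin -2.0944) = -1.4323
y' = -2.5 − 2.3333·(cos -2.4694 − cos -2.0944) = -1.8409

(-1.4323, -1.8409, -2.4694)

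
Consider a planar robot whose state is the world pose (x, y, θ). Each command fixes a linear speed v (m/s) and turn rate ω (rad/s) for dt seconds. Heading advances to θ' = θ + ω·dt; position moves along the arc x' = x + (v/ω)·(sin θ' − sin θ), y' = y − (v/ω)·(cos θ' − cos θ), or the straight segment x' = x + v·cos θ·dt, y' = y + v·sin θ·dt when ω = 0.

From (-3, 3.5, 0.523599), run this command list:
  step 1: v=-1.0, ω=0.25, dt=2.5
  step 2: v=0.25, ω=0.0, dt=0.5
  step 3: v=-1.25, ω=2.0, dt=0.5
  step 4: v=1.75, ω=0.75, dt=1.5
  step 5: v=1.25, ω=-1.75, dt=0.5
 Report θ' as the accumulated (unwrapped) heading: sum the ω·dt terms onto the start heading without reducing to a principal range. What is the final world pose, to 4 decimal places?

step 1: θ'=1.1486 (R=-4.0000) → pose (-4.6488, 1.6750, 1.1486)
step 2: θ'=1.1486 (straight) → pose (-4.5975, 1.7890, 1.1486)
step 3: θ'=2.1486 (R=-0.6250) → pose (-4.5510, 1.1915, 2.1486)
step 4: θ'=3.2736 (R=2.3333) → pose (-6.8126, 2.2301, 3.2736)
step 5: θ'=2.3986 (R=-0.7143) → pose (-7.3899, 2.4122, 2.3986)

(-7.3899, 2.4122, 2.3986)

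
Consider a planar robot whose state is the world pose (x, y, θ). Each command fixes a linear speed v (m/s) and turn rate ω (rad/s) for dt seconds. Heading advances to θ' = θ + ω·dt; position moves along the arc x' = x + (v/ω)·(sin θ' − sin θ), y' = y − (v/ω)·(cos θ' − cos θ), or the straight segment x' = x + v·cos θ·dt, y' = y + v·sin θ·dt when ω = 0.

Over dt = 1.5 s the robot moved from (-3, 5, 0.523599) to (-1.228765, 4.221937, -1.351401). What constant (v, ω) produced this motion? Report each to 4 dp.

Δθ = -1.351401 − 0.523599 = -1.875000
ω = Δθ/dt = -1.875000/1.5 = -1.2500
R = Δx/(sin θ' − sin θ) = -1.2000
v = R·ω = -1.2000·-1.2500 = 1.5000

v = 1.5000, ω = -1.2500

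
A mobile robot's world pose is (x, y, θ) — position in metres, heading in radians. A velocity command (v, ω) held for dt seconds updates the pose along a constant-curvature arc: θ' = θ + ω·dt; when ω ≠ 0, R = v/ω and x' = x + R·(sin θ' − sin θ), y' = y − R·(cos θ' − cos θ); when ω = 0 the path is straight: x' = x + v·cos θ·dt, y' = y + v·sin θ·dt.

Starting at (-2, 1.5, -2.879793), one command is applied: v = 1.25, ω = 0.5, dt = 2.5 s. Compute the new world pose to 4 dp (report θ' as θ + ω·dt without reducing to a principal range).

(-3.8486, -0.7674, -1.6298)

θ' = -2.8798 + 0.5·2.5 = -1.6298
R = v/ω = 1.25/0.5 = 2.5000
x' = -2 + 2.5000·(sin -1.6298 − sin -2.8798) = -3.8486
y' = 1.5 − 2.5000·(cos -1.6298 − cos -2.8798) = -0.7674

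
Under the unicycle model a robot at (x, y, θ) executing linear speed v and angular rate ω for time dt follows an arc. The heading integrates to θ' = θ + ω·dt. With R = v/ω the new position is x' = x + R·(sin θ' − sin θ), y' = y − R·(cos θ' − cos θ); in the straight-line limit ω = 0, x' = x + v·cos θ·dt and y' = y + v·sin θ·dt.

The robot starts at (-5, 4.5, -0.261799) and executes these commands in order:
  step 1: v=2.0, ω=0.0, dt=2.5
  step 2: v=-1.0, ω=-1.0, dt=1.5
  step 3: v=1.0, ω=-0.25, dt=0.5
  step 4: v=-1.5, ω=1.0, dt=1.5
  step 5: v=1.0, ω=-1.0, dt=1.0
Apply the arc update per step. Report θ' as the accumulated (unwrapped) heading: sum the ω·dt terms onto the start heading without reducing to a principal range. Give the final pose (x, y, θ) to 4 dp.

(-1.2727, 4.9901, -1.3868)

step 1: θ'=-0.2618 (straight) → pose (-0.1704, 3.2059, -0.2618)
step 2: θ'=-1.7618 (R=1.0000) → pose (-0.8934, 4.3617, -1.7618)
step 3: θ'=-1.8868 (R=-4.0000) → pose (-1.0187, 3.8780, -1.8868)
step 4: θ'=-0.3868 (R=-1.5000) → pose (-1.8786, 5.7333, -0.3868)
step 5: θ'=-1.3868 (R=-1.0000) → pose (-1.2727, 4.9901, -1.3868)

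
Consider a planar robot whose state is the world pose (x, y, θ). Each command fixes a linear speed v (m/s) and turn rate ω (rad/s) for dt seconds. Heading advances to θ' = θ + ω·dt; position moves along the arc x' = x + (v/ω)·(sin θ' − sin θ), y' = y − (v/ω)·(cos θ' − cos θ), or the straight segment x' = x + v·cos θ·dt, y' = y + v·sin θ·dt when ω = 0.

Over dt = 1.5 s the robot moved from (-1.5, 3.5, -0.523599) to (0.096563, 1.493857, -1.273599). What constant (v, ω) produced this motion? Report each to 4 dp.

v = 1.7500, ω = -0.5000

Δθ = -1.273599 − -0.523599 = -0.750000
ω = Δθ/dt = -0.750000/1.5 = -0.5000
R = −Δy/(cos θ' − cos θ) = -3.5000
v = R·ω = -3.5000·-0.5000 = 1.7500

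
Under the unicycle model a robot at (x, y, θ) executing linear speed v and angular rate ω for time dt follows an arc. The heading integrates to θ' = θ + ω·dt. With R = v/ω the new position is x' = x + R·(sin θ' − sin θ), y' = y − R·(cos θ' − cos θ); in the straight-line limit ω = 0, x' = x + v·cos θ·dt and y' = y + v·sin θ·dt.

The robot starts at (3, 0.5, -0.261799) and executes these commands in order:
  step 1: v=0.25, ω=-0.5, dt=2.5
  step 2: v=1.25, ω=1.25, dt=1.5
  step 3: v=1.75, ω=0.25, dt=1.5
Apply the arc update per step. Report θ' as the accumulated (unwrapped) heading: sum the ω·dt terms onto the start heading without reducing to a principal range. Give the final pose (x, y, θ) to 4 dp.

(6.9471, 0.5363, 0.7382)

step 1: θ'=-1.5118 (R=-0.5000) → pose (3.3697, 0.0465, -1.5118)
step 2: θ'=0.3632 (R=1.0000) → pose (4.7232, -0.8293, 0.3632)
step 3: θ'=0.7382 (R=7.0000) → pose (6.9471, 0.5363, 0.7382)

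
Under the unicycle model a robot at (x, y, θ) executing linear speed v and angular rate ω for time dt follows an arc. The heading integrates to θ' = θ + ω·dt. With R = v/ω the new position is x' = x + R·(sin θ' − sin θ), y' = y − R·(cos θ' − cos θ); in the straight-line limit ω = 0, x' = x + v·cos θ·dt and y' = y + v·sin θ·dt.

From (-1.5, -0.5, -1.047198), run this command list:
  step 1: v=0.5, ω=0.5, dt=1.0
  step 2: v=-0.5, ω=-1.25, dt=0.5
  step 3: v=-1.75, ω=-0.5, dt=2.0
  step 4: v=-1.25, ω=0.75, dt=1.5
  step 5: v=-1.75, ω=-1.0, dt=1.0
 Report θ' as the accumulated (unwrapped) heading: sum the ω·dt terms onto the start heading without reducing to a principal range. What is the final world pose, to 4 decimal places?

step 1: θ'=-0.5472 (R=1.0000) → pose (-1.1543, -0.8540, -0.5472)
step 2: θ'=-1.1722 (R=0.4000) → pose (-1.3148, -0.6676, -1.1722)
step 3: θ'=-2.1722 (R=3.5000) → pose (-0.9751, 2.6711, -2.1722)
step 4: θ'=-1.0472 (R=-1.6667) → pose (-0.9059, 4.4474, -1.0472)
step 5: θ'=-2.0472 (R=1.7500) → pose (-0.9455, 6.1250, -2.0472)

(-0.9455, 6.1250, -2.0472)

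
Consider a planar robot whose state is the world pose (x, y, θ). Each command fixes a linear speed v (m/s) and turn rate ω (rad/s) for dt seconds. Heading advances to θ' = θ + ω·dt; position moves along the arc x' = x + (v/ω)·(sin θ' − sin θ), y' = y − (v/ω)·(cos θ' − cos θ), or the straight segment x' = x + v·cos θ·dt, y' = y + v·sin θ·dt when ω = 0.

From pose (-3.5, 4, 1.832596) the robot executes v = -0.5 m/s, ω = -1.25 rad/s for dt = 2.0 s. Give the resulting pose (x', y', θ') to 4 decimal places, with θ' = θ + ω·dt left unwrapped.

θ' = 1.8326 + -1.25·2.0 = -0.6674
R = v/ω = -0.5/-1.25 = 0.4000
x' = -3.5 + 0.4000·(sin -0.6674 − sin 1.8326) = -4.1339
y' = 4 − 0.4000·(cos -0.6674 − cos 1.8326) = 3.5823

(-4.1339, 3.5823, -0.6674)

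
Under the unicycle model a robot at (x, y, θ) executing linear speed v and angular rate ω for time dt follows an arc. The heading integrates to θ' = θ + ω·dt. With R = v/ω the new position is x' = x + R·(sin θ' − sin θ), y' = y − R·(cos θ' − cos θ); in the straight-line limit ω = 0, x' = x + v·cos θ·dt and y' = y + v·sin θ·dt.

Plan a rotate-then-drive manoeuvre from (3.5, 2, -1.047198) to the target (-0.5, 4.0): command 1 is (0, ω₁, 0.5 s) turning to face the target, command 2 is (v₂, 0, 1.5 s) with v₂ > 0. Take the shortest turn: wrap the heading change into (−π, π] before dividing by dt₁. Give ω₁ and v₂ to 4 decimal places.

heading to target = atan2(4−2, -0.5−3.5) = 2.6779
Δθ = wrap(2.6779 − -1.0472) = -2.5580; ω₁ = Δθ/dt₁ = -5.1161
distance = √((-0.5−3.5)² + (4−2)²) = 4.4721; v₂ = distance/dt₂ = 2.9814

ω₁ = -5.1161, v₂ = 2.9814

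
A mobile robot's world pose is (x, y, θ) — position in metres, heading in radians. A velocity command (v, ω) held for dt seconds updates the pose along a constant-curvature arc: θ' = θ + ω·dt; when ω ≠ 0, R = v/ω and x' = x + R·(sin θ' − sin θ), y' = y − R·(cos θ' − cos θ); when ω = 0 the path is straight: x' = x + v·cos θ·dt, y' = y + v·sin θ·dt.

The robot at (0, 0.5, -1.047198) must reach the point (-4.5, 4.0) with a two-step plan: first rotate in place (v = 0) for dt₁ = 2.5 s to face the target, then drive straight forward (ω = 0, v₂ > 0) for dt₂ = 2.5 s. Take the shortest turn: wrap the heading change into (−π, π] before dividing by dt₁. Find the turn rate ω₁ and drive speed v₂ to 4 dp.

heading to target = atan2(4−0.5, -4.5−0) = 2.4805
Δθ = wrap(2.4805 − -1.0472) = -2.7554; ω₁ = Δθ/dt₁ = -1.1022
distance = √((-4.5−0)² + (4−0.5)²) = 5.7009; v₂ = distance/dt₂ = 2.2804

ω₁ = -1.1022, v₂ = 2.2804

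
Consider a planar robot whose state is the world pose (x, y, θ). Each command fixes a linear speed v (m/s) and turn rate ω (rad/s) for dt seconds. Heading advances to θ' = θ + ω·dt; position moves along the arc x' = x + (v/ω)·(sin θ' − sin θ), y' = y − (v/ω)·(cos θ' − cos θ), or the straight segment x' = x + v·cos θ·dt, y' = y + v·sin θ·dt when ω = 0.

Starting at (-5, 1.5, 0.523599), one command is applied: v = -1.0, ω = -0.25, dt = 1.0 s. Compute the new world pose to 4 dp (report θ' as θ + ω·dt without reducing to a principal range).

θ' = 0.5236 + -0.25·1.0 = 0.2736
R = v/ω = -1.0/-0.25 = 4.0000
x' = -5 + 4.0000·(sin 0.2736 − sin 0.5236) = -5.9192
y' = 1.5 − 4.0000·(cos 0.2736 − cos 0.5236) = 1.1129

(-5.9192, 1.1129, 0.2736)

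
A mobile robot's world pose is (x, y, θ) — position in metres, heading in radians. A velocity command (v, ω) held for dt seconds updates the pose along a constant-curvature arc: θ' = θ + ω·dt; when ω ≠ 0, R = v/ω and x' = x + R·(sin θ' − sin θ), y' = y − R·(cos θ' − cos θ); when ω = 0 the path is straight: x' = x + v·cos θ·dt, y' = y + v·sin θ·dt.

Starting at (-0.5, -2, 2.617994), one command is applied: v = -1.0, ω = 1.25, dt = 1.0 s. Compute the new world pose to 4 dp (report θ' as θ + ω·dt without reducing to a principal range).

(0.4313, -1.9052, 3.8680)

θ' = 2.6180 + 1.25·1.0 = 3.8680
R = v/ω = -1.0/1.25 = -0.8000
x' = -0.5 + -0.8000·(sin 3.8680 − sin 2.6180) = 0.4313
y' = -2 − -0.8000·(cos 3.8680 − cos 2.6180) = -1.9052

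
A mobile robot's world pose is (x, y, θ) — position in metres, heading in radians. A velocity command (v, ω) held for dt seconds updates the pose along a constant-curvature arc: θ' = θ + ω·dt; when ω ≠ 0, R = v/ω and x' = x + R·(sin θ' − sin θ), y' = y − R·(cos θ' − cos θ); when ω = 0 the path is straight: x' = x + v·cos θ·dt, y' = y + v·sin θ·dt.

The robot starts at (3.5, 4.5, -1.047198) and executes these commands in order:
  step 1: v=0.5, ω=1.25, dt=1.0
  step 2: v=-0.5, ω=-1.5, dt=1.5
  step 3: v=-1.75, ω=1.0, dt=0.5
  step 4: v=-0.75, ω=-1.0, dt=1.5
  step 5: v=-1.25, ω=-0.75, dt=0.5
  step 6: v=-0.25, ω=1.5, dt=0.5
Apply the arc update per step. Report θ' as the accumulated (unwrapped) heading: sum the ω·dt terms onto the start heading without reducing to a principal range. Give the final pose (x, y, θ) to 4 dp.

step 1: θ'=0.2028 (R=0.4000) → pose (3.9270, 4.3082, 0.2028)
step 2: θ'=-2.0472 (R=0.3333) → pose (3.5636, 4.7876, -2.0472)
step 3: θ'=-1.5472 (R=-1.7500) → pose (3.7580, 5.6314, -1.5472)
step 4: θ'=-3.0472 (R=0.7500) → pose (4.4371, 6.3957, -3.0472)
step 5: θ'=-3.4222 (R=1.6667) → pose (5.0557, 6.3380, -3.4222)
step 6: θ'=-2.6722 (R=-0.1667) → pose (5.1773, 6.3495, -2.6722)

(5.1773, 6.3495, -2.6722)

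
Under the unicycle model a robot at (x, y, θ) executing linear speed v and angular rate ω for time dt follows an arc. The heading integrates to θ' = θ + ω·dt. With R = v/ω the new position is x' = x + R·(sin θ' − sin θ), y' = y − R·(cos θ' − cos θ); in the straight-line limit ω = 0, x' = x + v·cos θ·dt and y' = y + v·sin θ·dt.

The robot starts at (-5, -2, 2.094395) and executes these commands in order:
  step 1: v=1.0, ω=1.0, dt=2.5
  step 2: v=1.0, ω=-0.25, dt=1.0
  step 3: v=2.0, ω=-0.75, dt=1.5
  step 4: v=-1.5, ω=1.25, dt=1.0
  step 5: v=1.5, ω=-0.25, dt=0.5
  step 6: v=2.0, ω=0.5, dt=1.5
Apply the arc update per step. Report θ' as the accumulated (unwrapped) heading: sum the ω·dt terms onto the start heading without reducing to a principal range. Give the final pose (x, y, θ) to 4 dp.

step 1: θ'=4.5944 (R=1.0000) → pose (-6.8591, -2.3823, 4.5944)
step 2: θ'=4.3444 (R=-4.0000) → pose (-7.0991, -3.3504, 4.3444)
step 3: θ'=3.2194 (R=-2.6667) → pose (-9.3799, -5.0497, 3.2194)
step 4: θ'=4.4694 (R=-1.2000) → pose (-8.3085, -4.1420, 4.4694)
step 5: θ'=4.3444 (R=-6.0000) → pose (-8.5339, -4.8568, 4.3444)
step 6: θ'=5.0944 (R=4.0000) → pose (-8.5133, -7.7869, 5.0944)

(-8.5133, -7.7869, 5.0944)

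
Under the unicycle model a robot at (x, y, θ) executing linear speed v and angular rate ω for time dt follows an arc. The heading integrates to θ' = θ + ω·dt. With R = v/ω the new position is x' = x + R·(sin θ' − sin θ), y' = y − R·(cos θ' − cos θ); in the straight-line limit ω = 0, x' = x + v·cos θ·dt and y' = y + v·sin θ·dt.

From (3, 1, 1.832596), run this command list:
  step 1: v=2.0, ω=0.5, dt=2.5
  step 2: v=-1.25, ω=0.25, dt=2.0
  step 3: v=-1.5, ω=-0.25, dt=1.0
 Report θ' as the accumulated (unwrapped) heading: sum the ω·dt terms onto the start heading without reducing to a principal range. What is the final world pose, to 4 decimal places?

(3.2232, 4.8924, 3.3326)

step 1: θ'=3.0826 (R=4.0000) → pose (-0.6279, 3.9578, 3.0826)
step 2: θ'=3.5826 (R=-5.0000) → pose (1.8012, 4.4274, 3.5826)
step 3: θ'=3.3326 (R=6.0000) → pose (3.2232, 4.8924, 3.3326)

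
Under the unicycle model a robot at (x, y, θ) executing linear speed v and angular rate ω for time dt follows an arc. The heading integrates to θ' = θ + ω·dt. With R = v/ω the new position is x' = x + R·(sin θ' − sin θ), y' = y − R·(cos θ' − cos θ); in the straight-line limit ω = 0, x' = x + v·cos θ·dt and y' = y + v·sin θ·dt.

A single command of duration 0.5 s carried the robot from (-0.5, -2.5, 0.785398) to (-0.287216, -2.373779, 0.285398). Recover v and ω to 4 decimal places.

v = 0.5000, ω = -1.0000

Δθ = 0.285398 − 0.785398 = -0.500000
ω = Δθ/dt = -0.500000/0.5 = -1.0000
R = Δx/(sin θ' − sin θ) = -0.5000
v = R·ω = -0.5000·-1.0000 = 0.5000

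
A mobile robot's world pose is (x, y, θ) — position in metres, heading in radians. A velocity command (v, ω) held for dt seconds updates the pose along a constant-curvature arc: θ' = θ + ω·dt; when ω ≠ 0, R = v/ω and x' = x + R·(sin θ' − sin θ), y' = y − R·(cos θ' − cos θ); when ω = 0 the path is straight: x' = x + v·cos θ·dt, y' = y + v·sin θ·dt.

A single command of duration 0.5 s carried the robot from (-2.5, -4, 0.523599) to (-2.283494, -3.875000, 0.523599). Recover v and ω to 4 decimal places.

Δθ = 0.523599 − 0.523599 = 0.000000
ω = Δθ/dt = 0.000000/0.5 = 0.0000
ω = 0 → v = (Δx·cos θ + Δy·sin θ)/dt = 0.5000

v = 0.5000, ω = 0.0000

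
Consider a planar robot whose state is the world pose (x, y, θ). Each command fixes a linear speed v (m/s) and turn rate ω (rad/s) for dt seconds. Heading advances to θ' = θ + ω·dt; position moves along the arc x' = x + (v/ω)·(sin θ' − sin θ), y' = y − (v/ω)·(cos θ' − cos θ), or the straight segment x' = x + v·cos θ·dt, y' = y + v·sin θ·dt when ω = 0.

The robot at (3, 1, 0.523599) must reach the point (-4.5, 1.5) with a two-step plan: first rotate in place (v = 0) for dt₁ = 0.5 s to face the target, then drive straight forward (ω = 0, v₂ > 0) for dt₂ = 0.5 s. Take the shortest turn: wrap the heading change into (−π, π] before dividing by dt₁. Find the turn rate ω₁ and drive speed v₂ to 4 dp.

heading to target = atan2(1.5−1, -4.5−3) = 3.0750
Δθ = wrap(3.0750 − 0.5236) = 2.5514; ω₁ = Δθ/dt₁ = 5.1029
distance = √((-4.5−3)² + (1.5−1)²) = 7.5166; v₂ = distance/dt₂ = 15.0333

ω₁ = 5.1029, v₂ = 15.0333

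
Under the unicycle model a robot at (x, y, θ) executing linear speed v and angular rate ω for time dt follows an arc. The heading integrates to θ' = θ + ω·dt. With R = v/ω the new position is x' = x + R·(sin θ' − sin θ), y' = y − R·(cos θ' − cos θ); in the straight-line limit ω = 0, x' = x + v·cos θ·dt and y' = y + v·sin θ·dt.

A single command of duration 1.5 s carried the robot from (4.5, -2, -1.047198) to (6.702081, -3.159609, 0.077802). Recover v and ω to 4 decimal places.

Δθ = 0.077802 − -1.047198 = 1.125000
ω = Δθ/dt = 1.125000/1.5 = 0.7500
R = Δx/(sin θ' − sin θ) = 2.3333
v = R·ω = 2.3333·0.7500 = 1.7500

v = 1.7500, ω = 0.7500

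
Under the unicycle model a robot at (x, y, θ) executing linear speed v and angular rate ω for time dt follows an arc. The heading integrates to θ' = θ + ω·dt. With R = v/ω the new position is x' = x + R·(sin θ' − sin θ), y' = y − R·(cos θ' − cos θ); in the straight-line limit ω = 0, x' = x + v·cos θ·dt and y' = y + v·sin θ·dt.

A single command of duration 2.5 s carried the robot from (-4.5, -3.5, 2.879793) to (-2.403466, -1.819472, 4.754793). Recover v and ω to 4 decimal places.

v = -1.2500, ω = 0.7500

Δθ = 4.754793 − 2.879793 = 1.875000
ω = Δθ/dt = 1.875000/2.5 = 0.7500
R = Δx/(sin θ' − sin θ) = -1.6667
v = R·ω = -1.6667·0.7500 = -1.2500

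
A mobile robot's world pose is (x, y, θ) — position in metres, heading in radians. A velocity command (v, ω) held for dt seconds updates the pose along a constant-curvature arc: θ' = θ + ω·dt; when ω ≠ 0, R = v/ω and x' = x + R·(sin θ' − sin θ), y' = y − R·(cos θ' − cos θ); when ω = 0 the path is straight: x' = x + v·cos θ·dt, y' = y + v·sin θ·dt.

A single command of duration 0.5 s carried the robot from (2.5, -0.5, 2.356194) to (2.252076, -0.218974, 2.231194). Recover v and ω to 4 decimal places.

Δθ = 2.231194 − 2.356194 = -0.125000
ω = Δθ/dt = -0.125000/0.5 = -0.2500
R = −Δy/(cos θ' − cos θ) = -3.0000
v = R·ω = -3.0000·-0.2500 = 0.7500

v = 0.7500, ω = -0.2500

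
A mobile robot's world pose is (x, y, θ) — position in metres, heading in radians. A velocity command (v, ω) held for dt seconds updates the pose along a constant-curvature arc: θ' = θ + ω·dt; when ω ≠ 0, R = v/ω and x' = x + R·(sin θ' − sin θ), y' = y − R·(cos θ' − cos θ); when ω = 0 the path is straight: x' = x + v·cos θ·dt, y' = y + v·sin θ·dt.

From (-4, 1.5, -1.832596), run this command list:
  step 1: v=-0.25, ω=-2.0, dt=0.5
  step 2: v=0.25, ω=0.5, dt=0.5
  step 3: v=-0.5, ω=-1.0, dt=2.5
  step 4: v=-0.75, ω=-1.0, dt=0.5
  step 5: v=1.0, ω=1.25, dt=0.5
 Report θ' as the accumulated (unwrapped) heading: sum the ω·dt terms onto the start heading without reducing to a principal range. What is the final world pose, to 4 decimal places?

(-3.2544, 1.0449, -4.9576)

step 1: θ'=-2.8326 (R=0.1250) → pose (-3.9173, 1.5867, -2.8326)
step 2: θ'=-2.5826 (R=0.5000) → pose (-4.0304, 1.5343, -2.5826)
step 3: θ'=-5.0826 (R=0.5000) → pose (-3.2991, 0.9295, -5.0826)
step 4: θ'=-5.5826 (R=0.7500) → pose (-3.5148, 0.6275, -5.5826)
step 5: θ'=-4.9576 (R=0.8000) → pose (-3.2544, 1.0449, -4.9576)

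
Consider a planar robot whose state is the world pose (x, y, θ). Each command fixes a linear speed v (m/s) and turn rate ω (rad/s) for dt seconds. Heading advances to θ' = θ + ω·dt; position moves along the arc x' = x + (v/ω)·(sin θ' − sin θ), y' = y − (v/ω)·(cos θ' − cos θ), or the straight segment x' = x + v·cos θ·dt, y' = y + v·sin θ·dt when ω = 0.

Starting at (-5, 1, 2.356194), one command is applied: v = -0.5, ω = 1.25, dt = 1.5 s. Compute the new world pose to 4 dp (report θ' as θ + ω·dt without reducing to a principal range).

θ' = 2.3562 + 1.25·1.5 = 4.2312
R = v/ω = -0.5/1.25 = -0.4000
x' = -5 + -0.4000·(sin 4.2312 − sin 2.3562) = -4.3626
y' = 1 − -0.4000·(cos 4.2312 − cos 2.3562) = 1.0977

(-4.3626, 1.0977, 4.2312)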